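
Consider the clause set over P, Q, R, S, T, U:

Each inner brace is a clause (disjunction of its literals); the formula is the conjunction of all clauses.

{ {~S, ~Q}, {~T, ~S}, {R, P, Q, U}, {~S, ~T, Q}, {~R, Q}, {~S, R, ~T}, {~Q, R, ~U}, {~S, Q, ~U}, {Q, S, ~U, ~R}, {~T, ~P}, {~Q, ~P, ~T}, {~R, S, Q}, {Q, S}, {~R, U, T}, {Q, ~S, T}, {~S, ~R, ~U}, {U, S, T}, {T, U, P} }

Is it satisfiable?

Yes, satisfiable

Branch on S: set S = 0.
The clause (Q) is unit, so Q = 1.
Branch on R: set R = 1.
Branch on T: set T = 1.
The clause (~P) is unit, so P = 0.
No clause remains; U is free.
A satisfying assignment: P ↦ 0, Q ↦ 1, R ↦ 1, S ↦ 0, T ↦ 1, U ↦ 0.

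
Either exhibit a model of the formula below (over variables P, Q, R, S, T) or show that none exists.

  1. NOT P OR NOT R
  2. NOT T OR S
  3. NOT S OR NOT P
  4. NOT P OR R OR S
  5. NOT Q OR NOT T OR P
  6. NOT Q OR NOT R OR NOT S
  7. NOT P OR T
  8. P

UNSATISFIABLE

From the singleton clause (P), P = true.
From the singleton clause (NOT R), R = false.
From the singleton clause (NOT S), S = false.
That conflicts with the unit clause (S).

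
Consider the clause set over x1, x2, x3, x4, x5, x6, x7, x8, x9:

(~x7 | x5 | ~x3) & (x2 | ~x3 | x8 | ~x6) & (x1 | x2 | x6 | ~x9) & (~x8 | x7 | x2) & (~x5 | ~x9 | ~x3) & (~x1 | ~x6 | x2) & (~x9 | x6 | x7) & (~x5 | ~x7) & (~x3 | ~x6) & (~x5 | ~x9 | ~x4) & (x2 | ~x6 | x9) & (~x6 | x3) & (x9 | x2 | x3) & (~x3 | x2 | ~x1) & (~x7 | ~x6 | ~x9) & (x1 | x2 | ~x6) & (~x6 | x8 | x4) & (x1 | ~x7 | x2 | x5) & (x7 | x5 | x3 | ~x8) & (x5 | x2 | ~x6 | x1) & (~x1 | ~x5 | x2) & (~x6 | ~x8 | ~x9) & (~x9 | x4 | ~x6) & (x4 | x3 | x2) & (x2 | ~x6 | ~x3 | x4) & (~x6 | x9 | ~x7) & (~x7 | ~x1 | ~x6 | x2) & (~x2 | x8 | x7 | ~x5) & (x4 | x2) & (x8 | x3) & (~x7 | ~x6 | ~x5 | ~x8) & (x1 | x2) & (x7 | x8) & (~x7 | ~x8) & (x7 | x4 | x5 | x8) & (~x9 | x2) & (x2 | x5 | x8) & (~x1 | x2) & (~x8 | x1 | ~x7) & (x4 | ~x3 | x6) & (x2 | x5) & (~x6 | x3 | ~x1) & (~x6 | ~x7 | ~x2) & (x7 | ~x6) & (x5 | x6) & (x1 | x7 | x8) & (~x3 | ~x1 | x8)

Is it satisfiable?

Try x5 = 1.
From the singleton clause (~x7), x7 = 0.
From the singleton clause (x8), x8 = 1.
From the singleton clause (x2), x2 = 1.
From the singleton clause (~x6), x6 = 0.
From the singleton clause (~x9), x9 = 0.
Try x4 = 1.
Every clause is now satisfied; x1, x3 are unconstrained.
A satisfying assignment: x1=0, x2=1, x3=1, x4=1, x5=1, x6=0, x7=0, x8=1, x9=0.

Yes, satisfiable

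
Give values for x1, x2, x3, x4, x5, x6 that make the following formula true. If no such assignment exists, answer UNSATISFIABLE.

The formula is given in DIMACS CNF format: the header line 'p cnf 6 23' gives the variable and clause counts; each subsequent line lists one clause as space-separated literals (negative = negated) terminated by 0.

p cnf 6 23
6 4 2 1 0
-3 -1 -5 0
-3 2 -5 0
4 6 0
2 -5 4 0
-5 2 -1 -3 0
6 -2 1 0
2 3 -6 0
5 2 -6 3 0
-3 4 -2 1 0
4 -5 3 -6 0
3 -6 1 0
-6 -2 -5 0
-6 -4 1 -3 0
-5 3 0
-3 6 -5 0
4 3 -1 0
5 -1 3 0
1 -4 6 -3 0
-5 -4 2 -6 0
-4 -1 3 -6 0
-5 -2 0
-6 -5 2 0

Try x4 = True.
Try x5 = False.
Try x1 = True.
From the singleton clause (x3), x3 = True.
Every clause is now satisfied; x2, x6 are unconstrained.

x1=True; x2=False; x3=True; x4=True; x5=False; x6=True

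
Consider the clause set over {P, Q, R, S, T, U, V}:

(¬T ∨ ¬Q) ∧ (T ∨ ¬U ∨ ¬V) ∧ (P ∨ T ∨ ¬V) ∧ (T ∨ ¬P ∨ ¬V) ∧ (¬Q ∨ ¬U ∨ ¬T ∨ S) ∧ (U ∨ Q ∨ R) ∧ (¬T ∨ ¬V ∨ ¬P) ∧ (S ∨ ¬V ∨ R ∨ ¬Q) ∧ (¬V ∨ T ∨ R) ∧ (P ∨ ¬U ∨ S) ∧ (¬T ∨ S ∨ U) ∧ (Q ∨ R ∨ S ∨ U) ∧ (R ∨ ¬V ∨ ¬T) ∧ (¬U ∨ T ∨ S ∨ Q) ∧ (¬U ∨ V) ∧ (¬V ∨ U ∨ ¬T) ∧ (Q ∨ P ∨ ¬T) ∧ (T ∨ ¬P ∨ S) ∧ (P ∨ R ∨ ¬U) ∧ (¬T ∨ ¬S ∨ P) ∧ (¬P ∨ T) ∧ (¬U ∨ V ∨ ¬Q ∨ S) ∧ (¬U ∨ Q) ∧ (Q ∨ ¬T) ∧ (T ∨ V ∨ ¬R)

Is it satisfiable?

Case T = False:
Unit clause (¬P) forces P = False.
Unit clause (¬V) forces V = False.
Unit clause (¬U) forces U = False.
Unit clause (¬R) forces R = False.
Unit clause (Q) forces Q = True.
Every clause is now satisfied; S is unconstrained.
A satisfying assignment: P: False; Q: True; R: False; S: True; T: False; U: False; V: False.

Yes, satisfiable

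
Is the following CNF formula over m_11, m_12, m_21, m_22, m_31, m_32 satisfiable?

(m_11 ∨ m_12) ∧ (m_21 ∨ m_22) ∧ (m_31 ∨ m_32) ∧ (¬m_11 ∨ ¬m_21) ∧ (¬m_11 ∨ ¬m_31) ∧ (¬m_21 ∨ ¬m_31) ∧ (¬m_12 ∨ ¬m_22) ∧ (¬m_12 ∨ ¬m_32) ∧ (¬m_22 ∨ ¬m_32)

No

Suppose m_11 = True.
Unit clause (¬m_21) forces m_21 = False.
Unit clause (m_22) forces m_22 = True.
Unit clause (¬m_31) forces m_31 = False.
Unit clause (m_32) forces m_32 = True.
But (¬m_32) is also a unit clause — contradiction.
Undo m_11 and try m_11 = False.
Unit clause (m_12) forces m_12 = True.
Unit clause (¬m_22) forces m_22 = False.
Unit clause (m_21) forces m_21 = True.
Unit clause (¬m_31) forces m_31 = False.
Unit clause (m_32) forces m_32 = True.
But (¬m_32) is also a unit clause — contradiction.
Neither m_11 = True nor m_11 = False works.
No assignment satisfies every clause.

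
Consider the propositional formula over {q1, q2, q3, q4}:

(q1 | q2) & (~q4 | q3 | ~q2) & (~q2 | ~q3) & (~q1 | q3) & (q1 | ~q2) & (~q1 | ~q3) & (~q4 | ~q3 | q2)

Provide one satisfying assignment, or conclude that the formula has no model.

UNSATISFIABLE

Try q1 = 1.
From the singleton clause (q3), q3 = 1.
That conflicts with the unit clause (~q3).
That branch fails; take q1 = 0 instead.
From the singleton clause (q2), q2 = 1.
That conflicts with the unit clause (~q2).
Either choice for q1 ends in contradiction.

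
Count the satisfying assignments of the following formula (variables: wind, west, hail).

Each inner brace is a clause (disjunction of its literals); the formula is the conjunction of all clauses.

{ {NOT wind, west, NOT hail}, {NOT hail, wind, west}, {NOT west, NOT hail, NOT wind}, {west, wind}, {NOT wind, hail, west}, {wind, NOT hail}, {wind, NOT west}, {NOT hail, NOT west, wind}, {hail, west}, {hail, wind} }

1

There are 2^3 = 8 truth assignments over (wind, west, hail).
Check each against the 10 clauses (columns in the order wind, west, hail):
  F F F  ✗ fails (west OR wind)
  F F T  ✗ fails (NOT hail OR wind OR west)
  F T F  ✗ fails (wind OR NOT west)
  F T T  ✗ fails (wind OR NOT hail)
  T F F  ✗ fails (NOT wind OR hail OR west)
  T F T  ✗ fails (NOT wind OR west OR NOT hail)
  T T F  ✓ satisfies all
  T T T  ✗ fails (NOT west OR NOT hail OR NOT wind)
1 of the 8 rows is a model.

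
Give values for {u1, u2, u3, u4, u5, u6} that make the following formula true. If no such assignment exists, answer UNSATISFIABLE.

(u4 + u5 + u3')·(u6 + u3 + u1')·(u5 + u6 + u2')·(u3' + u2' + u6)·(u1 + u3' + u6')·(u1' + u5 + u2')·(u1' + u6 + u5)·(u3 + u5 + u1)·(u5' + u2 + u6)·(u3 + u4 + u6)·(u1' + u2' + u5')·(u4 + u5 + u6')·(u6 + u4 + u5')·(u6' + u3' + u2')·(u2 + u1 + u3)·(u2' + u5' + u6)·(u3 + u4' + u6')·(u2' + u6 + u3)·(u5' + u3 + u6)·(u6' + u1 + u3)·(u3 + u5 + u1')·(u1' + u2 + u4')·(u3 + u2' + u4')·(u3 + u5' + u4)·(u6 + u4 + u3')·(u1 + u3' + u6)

Try u4 = 0.
Try u5 = 1.
Unit clause (u6) forces u6 = 1.
Unit clause (u3) forces u3 = 1.
Unit clause (u1) forces u1 = 1.
Unit clause (u2') forces u2 = 0.
This assignment satisfies each clause.

u1 ↦ 1,  u2 ↦ 0,  u3 ↦ 1,  u4 ↦ 0,  u5 ↦ 1,  u6 ↦ 1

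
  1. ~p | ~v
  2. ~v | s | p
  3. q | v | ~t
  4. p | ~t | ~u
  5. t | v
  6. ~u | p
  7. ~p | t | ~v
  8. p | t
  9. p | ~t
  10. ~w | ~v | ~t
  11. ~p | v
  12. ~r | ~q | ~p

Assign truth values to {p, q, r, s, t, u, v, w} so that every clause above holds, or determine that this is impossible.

UNSATISFIABLE

Try p = 0.
The clause (~u) is unit, so u = 0.
The clause (t) is unit, so t = 1.
Now (~t) is unsatisfied and unit — conflict.
Backtrack on p: now try p = 1.
The clause (~v) is unit, so v = 0.
Now (v) is unsatisfied and unit — conflict.
Either choice for p ends in contradiction.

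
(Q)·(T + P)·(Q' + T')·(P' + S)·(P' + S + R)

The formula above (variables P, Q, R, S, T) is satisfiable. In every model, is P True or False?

Suppose P = 0.
Unit clause (Q) forces Q = 1.
Unit clause (T) forces T = 1.
That conflicts with the unit clause (T').
So every satisfying assignment has P = True.

True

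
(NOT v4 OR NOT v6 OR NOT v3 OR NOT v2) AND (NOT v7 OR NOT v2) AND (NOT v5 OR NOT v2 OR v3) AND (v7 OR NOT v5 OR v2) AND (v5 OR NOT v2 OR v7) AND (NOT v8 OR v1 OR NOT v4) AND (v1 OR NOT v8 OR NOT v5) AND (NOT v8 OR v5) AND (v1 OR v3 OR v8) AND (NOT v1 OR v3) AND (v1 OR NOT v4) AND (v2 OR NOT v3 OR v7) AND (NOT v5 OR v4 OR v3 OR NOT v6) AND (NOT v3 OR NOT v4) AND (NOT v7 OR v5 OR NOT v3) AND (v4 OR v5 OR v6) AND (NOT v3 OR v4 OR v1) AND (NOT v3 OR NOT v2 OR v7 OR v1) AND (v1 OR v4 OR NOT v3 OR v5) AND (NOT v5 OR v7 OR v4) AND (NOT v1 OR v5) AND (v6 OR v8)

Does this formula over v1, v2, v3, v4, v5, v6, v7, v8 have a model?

Yes

Suppose v7 = true.
The clause (NOT v2) is unit, so v2 = false.
Suppose v8 = false.
The clause (v6) is unit, so v6 = true.
Suppose v1 = true.
The clause (v3) is unit, so v3 = true.
The clause (NOT v4) is unit, so v4 = false.
The clause (v5) is unit, so v5 = true.
This assignment satisfies each clause.
A satisfying assignment: v1: true, v2: false, v3: true, v4: false, v5: true, v6: true, v7: true, v8: false.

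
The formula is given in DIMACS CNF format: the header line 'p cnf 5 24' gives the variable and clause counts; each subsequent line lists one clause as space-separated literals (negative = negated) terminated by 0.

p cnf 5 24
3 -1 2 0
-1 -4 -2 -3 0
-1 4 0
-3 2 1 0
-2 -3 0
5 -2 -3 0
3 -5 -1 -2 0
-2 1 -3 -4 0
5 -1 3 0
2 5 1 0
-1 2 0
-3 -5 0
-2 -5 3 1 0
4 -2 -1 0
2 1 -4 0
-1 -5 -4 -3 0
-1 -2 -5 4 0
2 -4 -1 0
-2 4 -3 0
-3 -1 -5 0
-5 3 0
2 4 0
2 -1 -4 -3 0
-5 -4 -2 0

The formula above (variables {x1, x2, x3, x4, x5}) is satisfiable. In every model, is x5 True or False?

Suppose x5 = True.
Unit clause (¬x3) forces x3 = False.
But (x3) is also a unit clause — contradiction.
So every satisfying assignment has x5 = False.

False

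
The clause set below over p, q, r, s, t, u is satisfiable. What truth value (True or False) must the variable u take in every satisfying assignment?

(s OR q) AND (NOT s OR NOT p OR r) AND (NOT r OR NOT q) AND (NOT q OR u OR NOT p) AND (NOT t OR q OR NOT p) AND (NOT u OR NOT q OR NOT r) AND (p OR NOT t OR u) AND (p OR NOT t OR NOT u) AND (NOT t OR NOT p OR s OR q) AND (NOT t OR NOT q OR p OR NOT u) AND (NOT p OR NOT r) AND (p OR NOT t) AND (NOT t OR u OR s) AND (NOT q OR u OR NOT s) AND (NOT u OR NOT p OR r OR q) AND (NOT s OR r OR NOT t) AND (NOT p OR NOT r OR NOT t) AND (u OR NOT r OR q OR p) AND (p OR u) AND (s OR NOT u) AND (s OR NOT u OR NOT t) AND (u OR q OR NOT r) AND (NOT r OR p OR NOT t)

Suppose u = false.
Unit clause (p) forces p = true.
Unit clause (NOT q) forces q = false.
Unit clause (s) forces s = true.
Unit clause (r) forces r = true.
But (NOT r) is also a unit clause — contradiction.
So every satisfying assignment has u = True.

True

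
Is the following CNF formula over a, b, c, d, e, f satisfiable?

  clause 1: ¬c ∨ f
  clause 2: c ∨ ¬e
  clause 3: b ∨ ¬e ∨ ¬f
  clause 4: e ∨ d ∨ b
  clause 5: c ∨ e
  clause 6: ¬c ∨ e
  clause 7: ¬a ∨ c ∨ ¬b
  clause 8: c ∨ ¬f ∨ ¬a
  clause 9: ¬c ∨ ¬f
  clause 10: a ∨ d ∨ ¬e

Try c = False.
Unit clause (¬e) forces e = False.
Now (e) is unsatisfied and unit — conflict.
So c must be the other value — set c = True.
Unit clause (f) forces f = True.
Now (¬f) is unsatisfied and unit — conflict.
Either choice for c ends in contradiction.
No assignment satisfies every clause.

Unsatisfiable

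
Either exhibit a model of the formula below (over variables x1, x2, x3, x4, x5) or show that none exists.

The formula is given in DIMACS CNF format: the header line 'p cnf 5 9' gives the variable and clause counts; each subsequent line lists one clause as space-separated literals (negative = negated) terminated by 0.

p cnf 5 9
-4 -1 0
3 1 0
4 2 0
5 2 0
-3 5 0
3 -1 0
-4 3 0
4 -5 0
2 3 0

x1 ↦ False; x2 ↦ True; x3 ↦ True; x4 ↦ True; x5 ↦ True

Case x4 = True:
The clause (¬x1) is unit, so x1 = False.
The clause (x3) is unit, so x3 = True.
The clause (x5) is unit, so x5 = True.
No clause remains; x2 is free.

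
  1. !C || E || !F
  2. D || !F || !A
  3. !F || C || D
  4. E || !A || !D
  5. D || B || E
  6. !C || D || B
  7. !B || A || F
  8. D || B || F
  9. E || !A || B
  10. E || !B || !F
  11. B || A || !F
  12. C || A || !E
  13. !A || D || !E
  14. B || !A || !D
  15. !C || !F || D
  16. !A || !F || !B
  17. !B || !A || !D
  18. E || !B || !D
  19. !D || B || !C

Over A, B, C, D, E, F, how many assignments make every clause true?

4

There are 2^6 = 64 truth assignments over (A, B, C, D, E, F).
Split on D. With D = true, the clauses containing D are satisfied and !D drops from the rest; 2 of the 2^5 = 32 assignments to the other variables satisfy what remains.
With D = false, by the same count on the reduced clause set, 2 assignments work.
Total: 2 + 2 = 4.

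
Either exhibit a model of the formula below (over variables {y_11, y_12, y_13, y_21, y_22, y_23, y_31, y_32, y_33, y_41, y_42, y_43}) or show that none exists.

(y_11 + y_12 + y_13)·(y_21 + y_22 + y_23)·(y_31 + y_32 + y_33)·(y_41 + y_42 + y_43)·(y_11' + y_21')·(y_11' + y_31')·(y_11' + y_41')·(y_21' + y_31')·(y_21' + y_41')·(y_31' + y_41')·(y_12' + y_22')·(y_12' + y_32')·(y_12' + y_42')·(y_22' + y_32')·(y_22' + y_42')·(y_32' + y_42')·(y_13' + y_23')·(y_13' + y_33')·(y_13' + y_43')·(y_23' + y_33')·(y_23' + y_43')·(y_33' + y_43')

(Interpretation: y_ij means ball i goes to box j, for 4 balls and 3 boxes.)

Suppose y_11 = 0.
Suppose y_12 = 1.
From the singleton clause (y_22'), y_22 = 0.
From the singleton clause (y_32'), y_32 = 0.
From the singleton clause (y_42'), y_42 = 0.
Suppose y_21 = 1.
From the singleton clause (y_31'), y_31 = 0.
From the singleton clause (y_33), y_33 = 1.
From the singleton clause (y_41'), y_41 = 0.
From the singleton clause (y_43), y_43 = 1.
But (y_43') is also a unit clause — contradiction.
Undo y_21 and try y_21 = 0.
From the singleton clause (y_23), y_23 = 1.
From the singleton clause (y_13'), y_13 = 0.
From the singleton clause (y_33'), y_33 = 0.
From the singleton clause (y_31), y_31 = 1.
From the singleton clause (y_41'), y_41 = 0.
From the singleton clause (y_43), y_43 = 1.
But (y_43') is also a unit clause — contradiction.
Both values of y_21 lead to a conflict.
Undo y_12 and try y_12 = 0.
From the singleton clause (y_13), y_13 = 1.
From the singleton clause (y_23'), y_23 = 0.
From the singleton clause (y_33'), y_33 = 0.
From the singleton clause (y_43'), y_43 = 0.
Suppose y_21 = 1.
From the singleton clause (y_31'), y_31 = 0.
From the singleton clause (y_32), y_32 = 1.
From the singleton clause (y_41'), y_41 = 0.
From the singleton clause (y_42), y_42 = 1.
But (y_42') is also a unit clause — contradiction.
Undo y_21 and try y_21 = 0.
From the singleton clause (y_22), y_22 = 1.
From the singleton clause (y_32'), y_32 = 0.
From the singleton clause (y_31), y_31 = 1.
From the singleton clause (y_41'), y_41 = 0.
From the singleton clause (y_42), y_42 = 1.
But (y_42') is also a unit clause — contradiction.
Both values of y_21 lead to a conflict.
Both values of y_12 lead to a conflict.
Undo y_11 and try y_11 = 1.
From the singleton clause (y_21'), y_21 = 0.
From the singleton clause (y_31'), y_31 = 0.
From the singleton clause (y_41'), y_41 = 0.
Suppose y_22 = 1.
From the singleton clause (y_12'), y_12 = 0.
From the singleton clause (y_32'), y_32 = 0.
From the singleton clause (y_33), y_33 = 1.
From the singleton clause (y_42'), y_42 = 0.
From the singleton clause (y_43), y_43 = 1.
But (y_43') is also a unit clause — contradiction.
Undo y_22 and try y_22 = 0.
From the singleton clause (y_23), y_23 = 1.
From the singleton clause (y_13'), y_13 = 0.
From the singleton clause (y_33'), y_33 = 0.
From the singleton clause (y_32), y_32 = 1.
From the singleton clause (y_12'), y_12 = 0.
From the singleton clause (y_42'), y_42 = 0.
From the singleton clause (y_43), y_43 = 1.
But (y_43') is also a unit clause — contradiction.
Both values of y_22 lead to a conflict.
Both values of y_11 lead to a conflict.

UNSATISFIABLE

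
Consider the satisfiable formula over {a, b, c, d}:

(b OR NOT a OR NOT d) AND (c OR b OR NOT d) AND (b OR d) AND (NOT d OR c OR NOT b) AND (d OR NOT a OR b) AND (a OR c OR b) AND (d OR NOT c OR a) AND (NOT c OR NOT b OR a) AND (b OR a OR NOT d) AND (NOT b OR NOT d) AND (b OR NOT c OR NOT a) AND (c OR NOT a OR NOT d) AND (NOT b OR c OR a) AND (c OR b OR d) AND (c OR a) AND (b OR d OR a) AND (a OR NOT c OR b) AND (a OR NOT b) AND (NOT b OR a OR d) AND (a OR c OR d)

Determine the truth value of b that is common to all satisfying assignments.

True

Suppose b = false.
(d) alone gives d = true.
(NOT a) alone gives a = false.
That conflicts with the unit clause (a).
So every satisfying assignment has b = True.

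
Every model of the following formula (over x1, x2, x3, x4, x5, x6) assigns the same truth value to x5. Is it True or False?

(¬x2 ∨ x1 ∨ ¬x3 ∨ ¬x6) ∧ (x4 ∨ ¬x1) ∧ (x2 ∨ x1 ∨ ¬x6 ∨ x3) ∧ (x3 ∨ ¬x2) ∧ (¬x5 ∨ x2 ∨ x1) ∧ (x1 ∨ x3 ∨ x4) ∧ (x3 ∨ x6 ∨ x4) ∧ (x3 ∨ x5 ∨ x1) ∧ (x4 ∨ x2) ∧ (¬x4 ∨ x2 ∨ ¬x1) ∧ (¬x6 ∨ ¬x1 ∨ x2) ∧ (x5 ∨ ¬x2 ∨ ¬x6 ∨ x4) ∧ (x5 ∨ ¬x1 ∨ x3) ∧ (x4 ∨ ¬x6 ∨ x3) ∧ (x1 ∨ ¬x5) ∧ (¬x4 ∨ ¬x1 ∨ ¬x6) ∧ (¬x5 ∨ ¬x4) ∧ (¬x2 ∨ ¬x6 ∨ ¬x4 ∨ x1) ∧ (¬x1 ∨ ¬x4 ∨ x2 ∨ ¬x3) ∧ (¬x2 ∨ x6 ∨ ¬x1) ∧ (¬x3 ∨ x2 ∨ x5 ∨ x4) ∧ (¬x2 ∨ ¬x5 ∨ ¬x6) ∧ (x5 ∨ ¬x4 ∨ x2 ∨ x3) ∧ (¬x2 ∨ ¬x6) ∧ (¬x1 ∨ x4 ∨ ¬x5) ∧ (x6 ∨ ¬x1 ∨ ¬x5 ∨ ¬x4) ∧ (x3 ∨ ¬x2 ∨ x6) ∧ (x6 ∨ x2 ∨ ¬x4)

Suppose x5 = True.
Unit clause (x1) forces x1 = True.
Unit clause (x4) forces x4 = True.
But (¬x4) is also a unit clause — contradiction.
So every satisfying assignment has x5 = False.

False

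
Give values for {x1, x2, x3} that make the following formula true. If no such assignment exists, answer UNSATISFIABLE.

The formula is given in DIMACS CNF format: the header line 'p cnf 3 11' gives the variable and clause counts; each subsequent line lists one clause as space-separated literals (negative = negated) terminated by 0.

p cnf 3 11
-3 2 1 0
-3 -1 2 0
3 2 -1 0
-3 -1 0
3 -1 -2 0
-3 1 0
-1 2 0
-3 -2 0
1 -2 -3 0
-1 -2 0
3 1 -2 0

x1=False; x2=False; x3=False

Case x3 = False:
Case x2 = False:
(¬x1) alone gives x1 = False.
This assignment satisfies each clause.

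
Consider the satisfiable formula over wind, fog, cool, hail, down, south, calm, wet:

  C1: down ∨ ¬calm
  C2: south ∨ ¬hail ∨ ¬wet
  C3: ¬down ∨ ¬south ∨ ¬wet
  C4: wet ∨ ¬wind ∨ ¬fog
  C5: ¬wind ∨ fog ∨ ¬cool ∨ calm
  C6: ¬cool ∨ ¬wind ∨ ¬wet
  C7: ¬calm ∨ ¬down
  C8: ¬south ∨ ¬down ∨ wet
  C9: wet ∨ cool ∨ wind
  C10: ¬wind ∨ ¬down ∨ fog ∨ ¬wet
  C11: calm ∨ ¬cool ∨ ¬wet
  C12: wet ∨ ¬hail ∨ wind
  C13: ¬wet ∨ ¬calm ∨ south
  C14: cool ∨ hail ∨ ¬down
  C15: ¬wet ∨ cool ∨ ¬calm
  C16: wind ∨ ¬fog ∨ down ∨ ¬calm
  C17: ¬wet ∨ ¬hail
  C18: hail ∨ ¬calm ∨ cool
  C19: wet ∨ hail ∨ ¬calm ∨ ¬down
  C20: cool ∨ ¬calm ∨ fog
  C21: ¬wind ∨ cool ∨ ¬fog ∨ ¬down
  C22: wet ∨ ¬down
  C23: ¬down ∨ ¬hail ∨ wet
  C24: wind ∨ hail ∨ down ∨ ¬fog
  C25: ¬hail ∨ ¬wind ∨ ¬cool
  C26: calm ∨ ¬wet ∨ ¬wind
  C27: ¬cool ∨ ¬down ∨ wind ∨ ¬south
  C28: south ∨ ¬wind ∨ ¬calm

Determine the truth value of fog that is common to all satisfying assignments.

False

Suppose fog = True.
Try down = True.
The clause (¬calm) is unit, so calm = False.
The clause (wet) is unit, so wet = True.
The clause (¬south) is unit, so south = False.
The clause (¬hail) is unit, so hail = False.
The clause (¬cool) is unit, so cool = False.
That conflicts with the unit clause (cool).
So down must be the other value — set down = False.
The clause (¬calm) is unit, so calm = False.
Try wet = True.
The clause (¬cool) is unit, so cool = False.
The clause (¬hail) is unit, so hail = False.
The clause (wind) is unit, so wind = True.
That conflicts with the unit clause (¬wind).
So wet must be the other value — set wet = False.
The clause (¬wind) is unit, so wind = False.
The clause (cool) is unit, so cool = True.
The clause (¬hail) is unit, so hail = False.
That conflicts with the unit clause (hail).
Both values of wet lead to a conflict.
Both values of down lead to a conflict.
So every satisfying assignment has fog = False.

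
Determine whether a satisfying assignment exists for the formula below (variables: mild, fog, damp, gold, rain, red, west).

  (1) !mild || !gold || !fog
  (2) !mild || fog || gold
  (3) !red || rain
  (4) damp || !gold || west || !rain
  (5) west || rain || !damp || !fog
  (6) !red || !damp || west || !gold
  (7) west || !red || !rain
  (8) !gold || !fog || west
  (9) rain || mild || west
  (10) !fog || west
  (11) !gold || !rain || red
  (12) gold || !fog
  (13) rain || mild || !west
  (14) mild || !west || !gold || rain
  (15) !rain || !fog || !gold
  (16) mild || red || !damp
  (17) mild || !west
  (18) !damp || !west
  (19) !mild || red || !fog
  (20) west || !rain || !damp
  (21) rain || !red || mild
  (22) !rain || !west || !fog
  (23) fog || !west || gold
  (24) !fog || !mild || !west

Suppose red = false.
Suppose fog = false.
Suppose mild = true.
The clause (gold) is unit, so gold = true.
The clause (!rain) is unit, so rain = false.
Suppose damp = false.
No clause remains; west is free.
A satisfying assignment: mild ↦ true,  fog ↦ false,  damp ↦ false,  gold ↦ true,  rain ↦ false,  red ↦ false,  west ↦ false.

Yes, satisfiable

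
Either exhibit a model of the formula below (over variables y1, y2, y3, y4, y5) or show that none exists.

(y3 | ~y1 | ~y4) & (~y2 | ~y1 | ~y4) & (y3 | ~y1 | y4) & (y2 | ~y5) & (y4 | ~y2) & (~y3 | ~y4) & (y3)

y1: 1,  y2: 0,  y3: 1,  y4: 0,  y5: 0

Unit clause (y3) forces y3 = 1.
Unit clause (~y4) forces y4 = 0.
Unit clause (~y2) forces y2 = 0.
Unit clause (~y5) forces y5 = 0.
Every clause is now satisfied; y1 is unconstrained.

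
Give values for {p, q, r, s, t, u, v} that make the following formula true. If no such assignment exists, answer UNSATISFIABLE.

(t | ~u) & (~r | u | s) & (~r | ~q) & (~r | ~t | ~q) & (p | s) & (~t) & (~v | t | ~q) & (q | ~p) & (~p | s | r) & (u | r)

p: 0,  q: 0,  r: 1,  s: 1,  t: 0,  u: 0,  v: 1

From the singleton clause (~t), t = 0.
From the singleton clause (~u), u = 0.
From the singleton clause (r), r = 1.
From the singleton clause (s), s = 1.
From the singleton clause (~q), q = 0.
From the singleton clause (~p), p = 0.
All clauses hold; v can take either value.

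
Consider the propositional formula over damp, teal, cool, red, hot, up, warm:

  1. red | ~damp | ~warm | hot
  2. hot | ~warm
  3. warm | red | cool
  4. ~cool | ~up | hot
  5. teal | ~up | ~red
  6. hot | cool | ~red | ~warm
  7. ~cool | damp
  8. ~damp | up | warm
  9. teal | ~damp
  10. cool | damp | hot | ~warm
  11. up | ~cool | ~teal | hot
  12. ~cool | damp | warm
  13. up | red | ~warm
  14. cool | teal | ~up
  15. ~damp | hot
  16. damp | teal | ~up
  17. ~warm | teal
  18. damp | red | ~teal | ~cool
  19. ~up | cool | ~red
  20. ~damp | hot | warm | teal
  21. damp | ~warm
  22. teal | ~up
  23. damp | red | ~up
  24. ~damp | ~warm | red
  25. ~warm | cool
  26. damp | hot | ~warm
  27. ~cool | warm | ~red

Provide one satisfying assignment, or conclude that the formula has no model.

damp=0, teal=0, cool=0, red=1, hot=0, up=0, warm=0

Branch on hot: set hot = 0.
The clause (~warm) is unit, so warm = 0.
The clause (~damp) is unit, so damp = 0.
The clause (~cool) is unit, so cool = 0.
The clause (red) is unit, so red = 1.
The clause (~up) is unit, so up = 0.
Every clause is now satisfied; teal is unconstrained.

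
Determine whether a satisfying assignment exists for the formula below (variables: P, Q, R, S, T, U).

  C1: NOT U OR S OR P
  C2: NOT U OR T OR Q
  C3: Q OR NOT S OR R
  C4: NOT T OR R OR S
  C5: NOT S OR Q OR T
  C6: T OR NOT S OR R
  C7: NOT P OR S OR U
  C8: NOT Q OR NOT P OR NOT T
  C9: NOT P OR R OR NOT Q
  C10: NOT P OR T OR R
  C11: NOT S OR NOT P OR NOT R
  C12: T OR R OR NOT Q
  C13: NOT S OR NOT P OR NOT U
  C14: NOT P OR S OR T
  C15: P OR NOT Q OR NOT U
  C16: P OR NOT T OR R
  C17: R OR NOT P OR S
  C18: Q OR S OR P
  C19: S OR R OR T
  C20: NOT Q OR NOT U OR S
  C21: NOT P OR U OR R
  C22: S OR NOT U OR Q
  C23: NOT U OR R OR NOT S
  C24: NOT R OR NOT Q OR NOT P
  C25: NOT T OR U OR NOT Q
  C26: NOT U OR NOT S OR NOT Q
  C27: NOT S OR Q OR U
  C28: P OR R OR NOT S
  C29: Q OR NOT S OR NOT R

Case U = false:
Case P = false:
Case T = false:
Case S = true:
Unit clause (Q) forces Q = true.
Unit clause (R) forces R = true.
All clauses are satisfied.
A satisfying assignment: P: false; Q: true; R: true; S: true; T: false; U: false.

Satisfiable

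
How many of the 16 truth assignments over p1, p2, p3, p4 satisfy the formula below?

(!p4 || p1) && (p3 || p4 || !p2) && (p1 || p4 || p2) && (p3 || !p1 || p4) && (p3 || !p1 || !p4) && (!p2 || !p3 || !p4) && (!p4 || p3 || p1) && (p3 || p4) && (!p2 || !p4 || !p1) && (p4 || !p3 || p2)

There are 2^4 = 16 truth assignments over (p1, p2, p3, p4).
Check each against the 10 clauses (columns in the order p1, p2, p3, p4):
  F F F F  ✗ fails (p1 || p4 || p2)
  F F F T  ✗ fails (!p4 || p1)
  F F T F  ✗ fails (p1 || p4 || p2)
  F F T T  ✗ fails (!p4 || p1)
  F T F F  ✗ fails (p3 || p4 || !p2)
  F T F T  ✗ fails (!p4 || p1)
  F T T F  ✓ satisfies all
  F T T T  ✗ fails (!p4 || p1)
  T F F F  ✗ fails (p3 || !p1 || p4)
  T F F T  ✗ fails (p3 || !p1 || !p4)
  T F T F  ✗ fails (p4 || !p3 || p2)
  T F T T  ✓ satisfies all
  T T F F  ✗ fails (p3 || p4 || !p2)
  T T F T  ✗ fails (p3 || !p1 || !p4)
  T T T F  ✓ satisfies all
  T T T T  ✗ fails (!p2 || !p3 || !p4)
3 of the 16 rows are models.

3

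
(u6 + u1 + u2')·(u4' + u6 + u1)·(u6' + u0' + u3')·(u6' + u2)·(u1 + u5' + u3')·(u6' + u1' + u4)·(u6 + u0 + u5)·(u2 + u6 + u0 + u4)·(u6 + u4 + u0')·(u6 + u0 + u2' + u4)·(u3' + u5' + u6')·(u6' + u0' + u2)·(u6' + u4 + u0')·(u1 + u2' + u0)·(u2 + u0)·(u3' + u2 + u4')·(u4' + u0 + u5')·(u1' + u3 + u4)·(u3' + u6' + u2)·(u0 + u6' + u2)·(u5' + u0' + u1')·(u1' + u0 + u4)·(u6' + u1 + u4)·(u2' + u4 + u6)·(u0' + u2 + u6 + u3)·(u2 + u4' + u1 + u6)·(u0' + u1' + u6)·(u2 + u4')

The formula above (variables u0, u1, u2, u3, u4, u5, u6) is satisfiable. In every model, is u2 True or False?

Suppose u2 = 0.
The clause (u6') is unit, so u6 = 0.
The clause (u0) is unit, so u0 = 1.
The clause (u4) is unit, so u4 = 1.
Now (u4') is unsatisfied and unit — conflict.
So every satisfying assignment has u2 = True.

True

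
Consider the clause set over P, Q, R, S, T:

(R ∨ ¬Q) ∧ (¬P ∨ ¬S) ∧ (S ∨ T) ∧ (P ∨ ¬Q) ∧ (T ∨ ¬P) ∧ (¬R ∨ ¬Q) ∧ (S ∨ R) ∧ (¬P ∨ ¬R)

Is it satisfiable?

Satisfiable

Suppose R = False.
From the singleton clause (¬Q), Q = False.
From the singleton clause (S), S = True.
From the singleton clause (¬P), P = False.
No clause remains; T is free.
A satisfying assignment: P=False, Q=False, R=False, S=True, T=False.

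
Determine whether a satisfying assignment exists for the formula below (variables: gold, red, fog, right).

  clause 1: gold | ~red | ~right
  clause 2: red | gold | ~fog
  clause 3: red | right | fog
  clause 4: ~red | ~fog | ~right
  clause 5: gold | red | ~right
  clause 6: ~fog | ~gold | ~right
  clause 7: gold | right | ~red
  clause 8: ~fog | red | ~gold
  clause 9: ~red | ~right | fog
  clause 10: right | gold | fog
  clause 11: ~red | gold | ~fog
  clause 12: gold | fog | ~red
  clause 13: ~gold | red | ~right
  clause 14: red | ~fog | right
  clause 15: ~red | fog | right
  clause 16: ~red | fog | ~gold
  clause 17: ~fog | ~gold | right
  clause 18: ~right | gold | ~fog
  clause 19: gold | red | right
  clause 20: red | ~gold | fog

Unsatisfiable

Try gold = 1.
Try fog = 0.
From the singleton clause (~red), red = 0.
Now (red) is unsatisfied and unit — conflict.
So fog must be the other value — set fog = 1.
From the singleton clause (~right), right = 0.
Now (right) is unsatisfied and unit — conflict.
Neither fog = 1 nor fog = 0 works.
So gold must be the other value — set gold = 0.
Try red = 0.
From the singleton clause (~fog), fog = 0.
From the singleton clause (right), right = 1.
Now (~right) is unsatisfied and unit — conflict.
So red must be the other value — set red = 1.
From the singleton clause (~right), right = 0.
Now (right) is unsatisfied and unit — conflict.
Neither red = 1 nor red = 0 works.
Neither gold = 1 nor gold = 0 works.
No assignment satisfies every clause.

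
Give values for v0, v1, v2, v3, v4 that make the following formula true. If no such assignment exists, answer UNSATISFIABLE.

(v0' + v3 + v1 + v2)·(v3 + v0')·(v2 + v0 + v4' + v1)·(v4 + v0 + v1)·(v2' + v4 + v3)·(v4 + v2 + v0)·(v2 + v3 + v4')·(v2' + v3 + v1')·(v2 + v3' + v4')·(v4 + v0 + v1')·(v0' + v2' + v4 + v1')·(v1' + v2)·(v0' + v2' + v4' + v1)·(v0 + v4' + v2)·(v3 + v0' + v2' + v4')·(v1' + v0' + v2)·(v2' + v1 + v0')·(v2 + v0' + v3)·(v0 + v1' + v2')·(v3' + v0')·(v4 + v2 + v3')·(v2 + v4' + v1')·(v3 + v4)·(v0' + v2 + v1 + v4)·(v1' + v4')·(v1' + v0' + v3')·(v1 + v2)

v0=0,  v1=0,  v2=1,  v3=1,  v4=1

Branch on v3: set v3 = 1.
(v0') alone gives v0 = 0.
Branch on v4: set v4 = 1.
(v2) alone gives v2 = 1.
(v1') alone gives v1 = 0.
Every clause now holds.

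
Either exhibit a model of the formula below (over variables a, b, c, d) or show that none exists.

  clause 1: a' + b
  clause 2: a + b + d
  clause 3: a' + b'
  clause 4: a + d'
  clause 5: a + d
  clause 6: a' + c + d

UNSATISFIABLE

Case a = 0:
The clause (d') is unit, so d = 0.
But (d) is also a unit clause — contradiction.
Backtrack on a: now try a = 1.
The clause (b) is unit, so b = 1.
But (b') is also a unit clause — contradiction.
Either choice for a ends in contradiction.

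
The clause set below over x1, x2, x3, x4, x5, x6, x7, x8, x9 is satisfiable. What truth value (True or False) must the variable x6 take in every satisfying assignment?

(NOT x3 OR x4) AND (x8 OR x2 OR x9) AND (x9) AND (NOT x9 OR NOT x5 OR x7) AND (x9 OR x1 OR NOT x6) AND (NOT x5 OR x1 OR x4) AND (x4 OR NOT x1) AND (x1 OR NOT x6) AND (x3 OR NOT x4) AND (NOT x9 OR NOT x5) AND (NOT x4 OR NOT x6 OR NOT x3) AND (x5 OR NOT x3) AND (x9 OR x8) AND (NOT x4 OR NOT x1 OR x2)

False

Suppose x6 = true.
Unit clause (x9) forces x9 = true.
Unit clause (x1) forces x1 = true.
Unit clause (x4) forces x4 = true.
Unit clause (x3) forces x3 = true.
Now (NOT x3) is unsatisfied and unit — conflict.
So every satisfying assignment has x6 = False.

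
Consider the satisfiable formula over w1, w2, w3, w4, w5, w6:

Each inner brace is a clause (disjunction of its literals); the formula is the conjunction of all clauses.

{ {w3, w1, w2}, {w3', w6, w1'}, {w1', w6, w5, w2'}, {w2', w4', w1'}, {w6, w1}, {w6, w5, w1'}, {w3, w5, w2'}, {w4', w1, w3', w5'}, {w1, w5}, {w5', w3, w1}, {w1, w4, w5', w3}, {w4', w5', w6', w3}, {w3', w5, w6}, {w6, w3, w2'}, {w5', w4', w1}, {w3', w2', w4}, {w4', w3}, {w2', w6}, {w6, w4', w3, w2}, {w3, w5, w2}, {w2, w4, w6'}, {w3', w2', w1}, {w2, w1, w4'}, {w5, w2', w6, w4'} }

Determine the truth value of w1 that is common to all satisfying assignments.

True

Suppose w1 = 0.
Unit clause (w6) forces w6 = 1.
Unit clause (w5) forces w5 = 1.
Unit clause (w3) forces w3 = 1.
Unit clause (w4') forces w4 = 0.
Unit clause (w2') forces w2 = 0.
Now (w2) is unsatisfied and unit — conflict.
So every satisfying assignment has w1 = True.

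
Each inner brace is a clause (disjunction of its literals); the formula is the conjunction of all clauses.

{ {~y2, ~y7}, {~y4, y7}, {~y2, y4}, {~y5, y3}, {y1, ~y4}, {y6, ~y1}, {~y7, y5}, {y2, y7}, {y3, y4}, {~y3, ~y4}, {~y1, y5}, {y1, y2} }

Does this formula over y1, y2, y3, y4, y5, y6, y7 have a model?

Yes, satisfiable

Branch on y2: set y2 = 0.
The clause (y7) is unit, so y7 = 1.
The clause (y5) is unit, so y5 = 1.
The clause (y3) is unit, so y3 = 1.
The clause (~y4) is unit, so y4 = 0.
The clause (y1) is unit, so y1 = 1.
The clause (y6) is unit, so y6 = 1.
Every clause now holds.
A satisfying assignment: y1=1,  y2=0,  y3=1,  y4=0,  y5=1,  y6=1,  y7=1.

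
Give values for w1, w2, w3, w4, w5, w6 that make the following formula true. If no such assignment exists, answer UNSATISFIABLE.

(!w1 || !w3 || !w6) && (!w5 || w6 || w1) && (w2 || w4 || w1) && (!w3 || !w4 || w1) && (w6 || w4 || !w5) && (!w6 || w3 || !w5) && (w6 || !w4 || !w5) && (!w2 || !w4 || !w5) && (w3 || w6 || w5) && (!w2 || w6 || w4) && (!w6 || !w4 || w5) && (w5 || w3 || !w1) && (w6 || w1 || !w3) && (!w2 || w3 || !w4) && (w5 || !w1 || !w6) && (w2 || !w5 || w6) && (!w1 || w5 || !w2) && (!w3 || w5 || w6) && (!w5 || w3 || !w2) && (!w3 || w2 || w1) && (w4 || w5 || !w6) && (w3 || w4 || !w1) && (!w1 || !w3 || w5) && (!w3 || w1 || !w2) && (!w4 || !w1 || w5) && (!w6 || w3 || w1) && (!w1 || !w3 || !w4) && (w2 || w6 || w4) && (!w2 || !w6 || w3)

Case w1 = false:
Case w5 = false:
Case w2 = true:
The clause (!w3) is unit, so w3 = false.
The clause (w6) is unit, so w6 = true.
That conflicts with the unit clause (!w6).
That branch fails; take w2 = false instead.
The clause (w4) is unit, so w4 = true.
The clause (!w3) is unit, so w3 = false.
The clause (w6) is unit, so w6 = true.
That conflicts with the unit clause (!w6).
Either choice for w2 ends in contradiction.
That branch fails; take w5 = true instead.
The clause (w6) is unit, so w6 = true.
The clause (w3) is unit, so w3 = true.
The clause (!w4) is unit, so w4 = false.
The clause (w2) is unit, so w2 = true.
That conflicts with the unit clause (!w2).
Either choice for w5 ends in contradiction.
That branch fails; take w1 = true instead.
Case w3 = false:
The clause (w5) is unit, so w5 = true.
The clause (!w6) is unit, so w6 = false.
The clause (w4) is unit, so w4 = true.
That conflicts with the unit clause (!w4).
That branch fails; take w3 = true instead.
The clause (!w6) is unit, so w6 = false.
The clause (w5) is unit, so w5 = true.
The clause (w4) is unit, so w4 = true.
That conflicts with the unit clause (!w4).
Either choice for w3 ends in contradiction.
Either choice for w1 ends in contradiction.

UNSATISFIABLE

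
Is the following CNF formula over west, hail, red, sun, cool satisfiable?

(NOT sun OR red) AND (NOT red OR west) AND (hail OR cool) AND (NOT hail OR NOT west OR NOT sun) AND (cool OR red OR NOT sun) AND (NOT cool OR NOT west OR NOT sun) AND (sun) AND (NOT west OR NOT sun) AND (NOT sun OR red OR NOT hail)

Unit clause (sun) forces sun = true.
Unit clause (red) forces red = true.
Unit clause (west) forces west = true.
But (NOT west) is also a unit clause — contradiction.
No assignment satisfies every clause.

Unsatisfiable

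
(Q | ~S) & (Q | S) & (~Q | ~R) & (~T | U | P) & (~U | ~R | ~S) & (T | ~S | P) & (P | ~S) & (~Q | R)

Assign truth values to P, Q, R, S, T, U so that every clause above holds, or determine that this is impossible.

UNSATISFIABLE

Branch on Q: set Q = 1.
Unit clause (~R) forces R = 0.
Now (R) is unsatisfied and unit — conflict.
Undo Q and try Q = 0.
Unit clause (~S) forces S = 0.
Now (S) is unsatisfied and unit — conflict.
Either choice for Q ends in contradiction.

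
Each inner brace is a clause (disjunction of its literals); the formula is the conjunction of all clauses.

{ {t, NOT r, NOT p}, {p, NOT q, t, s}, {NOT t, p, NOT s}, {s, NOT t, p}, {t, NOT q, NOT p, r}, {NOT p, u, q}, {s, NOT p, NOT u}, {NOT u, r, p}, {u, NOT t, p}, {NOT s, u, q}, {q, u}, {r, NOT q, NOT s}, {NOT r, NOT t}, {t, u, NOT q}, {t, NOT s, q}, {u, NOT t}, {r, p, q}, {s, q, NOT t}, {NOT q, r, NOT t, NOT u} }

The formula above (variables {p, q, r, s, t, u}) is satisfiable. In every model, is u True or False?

Suppose u = false.
Unit clause (q) forces q = true.
Unit clause (t) forces t = true.
Now (NOT t) is unsatisfied and unit — conflict.
So every satisfying assignment has u = True.

True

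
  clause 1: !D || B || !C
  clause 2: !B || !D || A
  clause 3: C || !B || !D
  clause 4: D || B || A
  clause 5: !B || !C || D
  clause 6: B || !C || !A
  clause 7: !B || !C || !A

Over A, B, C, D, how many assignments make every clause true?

There are 2^4 = 16 truth assignments over (A, B, C, D).
Split on B. With B = true, the clauses containing B are satisfied and !B drops from the rest; 2 of the 2^3 = 8 assignments to the other variables satisfy what remains.
With B = false, by the same count on the reduced clause set, 3 assignments work.
Total: 2 + 3 = 5.

5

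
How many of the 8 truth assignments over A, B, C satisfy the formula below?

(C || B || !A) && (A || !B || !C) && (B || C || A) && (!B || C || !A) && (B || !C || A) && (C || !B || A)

There are 2^3 = 8 truth assignments over (A, B, C).
Check each against the 6 clauses (columns in the order A, B, C):
  F F F  ✗ fails (B || C || A)
  F F T  ✗ fails (B || !C || A)
  F T F  ✗ fails (C || !B || A)
  F T T  ✗ fails (A || !B || !C)
  T F F  ✗ fails (C || B || !A)
  T F T  ✓ satisfies all
  T T F  ✗ fails (!B || C || !A)
  T T T  ✓ satisfies all
2 of the 8 rows are models.

2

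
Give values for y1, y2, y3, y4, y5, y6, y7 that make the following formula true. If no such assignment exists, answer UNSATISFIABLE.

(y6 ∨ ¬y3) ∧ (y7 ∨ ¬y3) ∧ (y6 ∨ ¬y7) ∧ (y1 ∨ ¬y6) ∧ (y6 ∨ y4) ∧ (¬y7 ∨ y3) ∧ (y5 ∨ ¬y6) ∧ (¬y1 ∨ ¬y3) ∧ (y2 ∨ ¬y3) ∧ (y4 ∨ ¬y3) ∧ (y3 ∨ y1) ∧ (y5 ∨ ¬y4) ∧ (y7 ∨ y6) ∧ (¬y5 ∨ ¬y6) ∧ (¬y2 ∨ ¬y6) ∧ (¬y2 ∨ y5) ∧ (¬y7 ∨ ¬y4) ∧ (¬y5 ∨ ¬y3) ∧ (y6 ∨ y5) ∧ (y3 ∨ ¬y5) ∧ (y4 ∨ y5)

UNSATISFIABLE

Branch on y6: set y6 = True.
Unit clause (y1) forces y1 = True.
Unit clause (y5) forces y5 = True.
But (¬y5) is also a unit clause — contradiction.
That branch fails; take y6 = False instead.
Unit clause (¬y3) forces y3 = False.
Unit clause (¬y7) forces y7 = False.
But (y7) is also a unit clause — contradiction.
Both values of y6 lead to a conflict.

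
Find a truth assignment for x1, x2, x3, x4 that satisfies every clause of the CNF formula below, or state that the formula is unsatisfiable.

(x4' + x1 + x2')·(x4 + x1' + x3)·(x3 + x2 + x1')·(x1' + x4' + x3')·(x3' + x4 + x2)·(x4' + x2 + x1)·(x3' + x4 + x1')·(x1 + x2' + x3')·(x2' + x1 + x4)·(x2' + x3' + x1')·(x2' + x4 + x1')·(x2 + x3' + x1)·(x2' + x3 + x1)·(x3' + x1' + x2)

Case x4 = 1:
Case x1 = 1:
Unit clause (x3') forces x3 = 0.
Unit clause (x2) forces x2 = 1.
This assignment satisfies each clause.

x1: 1, x2: 1, x3: 0, x4: 1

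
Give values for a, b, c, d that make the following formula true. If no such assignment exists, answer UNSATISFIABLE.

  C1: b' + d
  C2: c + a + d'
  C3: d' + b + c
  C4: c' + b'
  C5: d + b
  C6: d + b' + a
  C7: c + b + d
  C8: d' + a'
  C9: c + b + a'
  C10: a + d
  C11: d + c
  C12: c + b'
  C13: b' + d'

Suppose b = 0.
From the singleton clause (d), d = 1.
From the singleton clause (c), c = 1.
From the singleton clause (a'), a = 0.
Every clause now holds.

a: 0,  b: 0,  c: 1,  d: 1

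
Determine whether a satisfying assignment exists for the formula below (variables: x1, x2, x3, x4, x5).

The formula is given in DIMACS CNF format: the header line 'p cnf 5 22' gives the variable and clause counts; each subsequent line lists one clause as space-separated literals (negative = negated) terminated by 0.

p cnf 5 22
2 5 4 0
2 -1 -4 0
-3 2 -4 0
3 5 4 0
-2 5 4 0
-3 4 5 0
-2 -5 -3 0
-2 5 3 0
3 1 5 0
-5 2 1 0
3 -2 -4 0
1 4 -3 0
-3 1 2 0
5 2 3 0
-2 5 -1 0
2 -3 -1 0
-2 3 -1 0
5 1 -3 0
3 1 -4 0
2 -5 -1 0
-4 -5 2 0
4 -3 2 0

Yes, satisfiable

Try x2 = True.
Try x5 = True.
Unit clause (¬x3) forces x3 = False.
Unit clause (¬x4) forces x4 = False.
Unit clause (¬x1) forces x1 = False.
Every clause now holds.
A satisfying assignment: x1: False, x2: True, x3: False, x4: False, x5: True.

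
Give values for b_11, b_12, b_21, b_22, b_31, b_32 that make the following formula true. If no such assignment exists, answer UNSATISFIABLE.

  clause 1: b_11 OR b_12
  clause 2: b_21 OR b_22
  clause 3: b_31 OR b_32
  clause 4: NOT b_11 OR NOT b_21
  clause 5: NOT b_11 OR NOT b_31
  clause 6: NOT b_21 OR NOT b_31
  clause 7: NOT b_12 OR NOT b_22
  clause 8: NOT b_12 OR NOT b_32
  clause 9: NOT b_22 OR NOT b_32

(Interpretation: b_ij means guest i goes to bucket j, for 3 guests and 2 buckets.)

UNSATISFIABLE

Try b_11 = true.
(NOT b_21) alone gives b_21 = false.
(b_22) alone gives b_22 = true.
(NOT b_31) alone gives b_31 = false.
(b_32) alone gives b_32 = true.
Now (NOT b_32) is unsatisfied and unit — conflict.
That branch fails; take b_11 = false instead.
(b_12) alone gives b_12 = true.
(NOT b_22) alone gives b_22 = false.
(b_21) alone gives b_21 = true.
(NOT b_31) alone gives b_31 = false.
(b_32) alone gives b_32 = true.
Now (NOT b_32) is unsatisfied and unit — conflict.
Either choice for b_11 ends in contradiction.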